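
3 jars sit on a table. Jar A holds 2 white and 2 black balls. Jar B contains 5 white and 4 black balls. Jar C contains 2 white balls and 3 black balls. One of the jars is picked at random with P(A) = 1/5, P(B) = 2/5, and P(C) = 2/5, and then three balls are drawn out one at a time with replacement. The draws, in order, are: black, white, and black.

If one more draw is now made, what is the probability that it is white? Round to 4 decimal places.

Under each hypothesis, the probability of the observed sequence is: P(data | jar A) = (2/4)(2/4)(2/4) = 0.125; P(data | jar B) = (4/9)(5/9)(4/9) = 0.10974; P(data | jar C) = (3/5)(2/5)(3/5) = 0.144.
Weighting by the prior gives 1/5 · 0.125 = 0.025, 2/5 · 0.10974 = 0.043896, 2/5 · 0.144 = 0.0576; with total 0.1265.
Normalising, the posterior is P(jar A | data) = 0.19764, P(jar B | data) = 0.34701, P(jar C | data) = 0.45535.
So P(white next | data) = Σ P(white next | H) P(H | data) = (1/2)(0.19764) + (5/9)(0.34701) + (2/5)(0.45535) = 0.47374.

0.4737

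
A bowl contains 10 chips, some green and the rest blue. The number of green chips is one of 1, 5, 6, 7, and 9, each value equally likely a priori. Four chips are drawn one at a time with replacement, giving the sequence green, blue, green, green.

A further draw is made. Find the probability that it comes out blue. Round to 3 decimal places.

For each hypothesis, P(data | H) works out to: P(data | r = 1) = (1/10)(9/10)(1/10)(1/10) = 0.0009; P(data | r = 5) = (5/10)(5/10)(5/10)(5/10) = 0.0625; P(data | r = 6) = (6/10)(4/10)(6/10)(6/10) = 0.0864; P(data | r = 7) = (7/10)(3/10)(7/10)(7/10) = 0.1029; P(data | r = 9) = (9/10)(1/10)(9/10)(9/10) = 0.0729.
Multiplying each by its prior: 1/5 · 0.0009 = 0.00018, 1/5 · 0.0625 = 0.0125, 1/5 · 0.0864 = 0.01728, 1/5 · 0.1029 = 0.02058, 1/5 · 0.0729 = 0.01458; summing to 0.06512.
Normalising, the posterior is P(r = 1 | data) = 0.0027641, P(r = 5 | data) = 0.19195, P(r = 6 | data) = 0.26536, P(r = 7 | data) = 0.31603, P(r = 9 | data) = 0.22389.
So P(blue next | data) = Σ P(blue next | H) P(H | data) = (9/10)(0.0027641) + (1/2)(0.19195) + (2/5)(0.26536) + (3/10)(0.31603) + (1/10)(0.22389) = 0.32181.

0.322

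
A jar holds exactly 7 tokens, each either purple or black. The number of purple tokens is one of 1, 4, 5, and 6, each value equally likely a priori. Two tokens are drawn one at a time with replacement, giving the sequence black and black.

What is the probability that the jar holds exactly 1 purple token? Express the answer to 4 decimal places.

The likelihood of the observed sequence under each hypothesis: P(data | r = 1) = (6/7)(6/7) = 36/49; P(data | r = 4) = (3/7)(3/7) = 9/49; P(data | r = 5) = (2/7)(2/7) = 4/49; P(data | r = 6) = (1/7)(1/7) = 1/49.
Weighting by the prior gives 1/4 · 36/49 = 9/49, 1/4 · 9/49 = 9/196, 1/4 · 4/49 = 1/49, 1/4 · 1/49 = 1/196; these sum to 25/98.
So P(r = 1 | data) = (9/49) / (25/98) = 18/25.

0.7200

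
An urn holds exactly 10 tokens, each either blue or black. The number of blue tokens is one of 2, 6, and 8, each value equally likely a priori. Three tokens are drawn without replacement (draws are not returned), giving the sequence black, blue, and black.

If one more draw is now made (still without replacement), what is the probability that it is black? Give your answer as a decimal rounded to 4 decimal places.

0.5829

The likelihood of the observed sequence under each hypothesis: P(data | r = 2) = (8/10)(2/9)(7/8) = 7/45; P(data | r = 6) = (4/10)(6/9)(3/8) = 1/10; P(data | r = 8) = (2/10)(8/9)(1/8) = 1/45.
Weighting by the prior gives 1/3 · 7/45 = 7/135, 1/3 · 1/10 = 1/30, 1/3 · 1/45 = 1/135; with total 5/54.
Dividing through by the total gives posterior P(r = 2 | data) = 14/25, P(r = 6 | data) = 9/25, P(r = 8 | data) = 2/25.
So P(black next | data) = Σ P(black next | H) P(H | data) = (6/7)(14/25) + (2/7)(9/25) + (0)(2/25) = 102/175.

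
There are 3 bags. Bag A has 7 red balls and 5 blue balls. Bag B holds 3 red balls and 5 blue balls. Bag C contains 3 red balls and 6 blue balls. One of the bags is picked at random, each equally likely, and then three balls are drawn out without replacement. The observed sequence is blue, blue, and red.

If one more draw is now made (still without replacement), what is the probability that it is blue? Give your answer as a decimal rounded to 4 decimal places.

Under each hypothesis, the probability of the observed sequence is: P(data | bag A) = (5/12)(4/11)(7/10) = 7/66; P(data | bag B) = (5/8)(4/7)(3/6) = 5/28; P(data | bag C) = (6/9)(5/8)(3/7) = 5/28.
Multiplying each by its prior: 1/3 · 7/66 = 7/198, 1/3 · 5/28 = 5/84, 1/3 · 5/28 = 5/84; these sum to 107/693.
Dividing through by the total gives posterior P(bag A | data) = 0.22897, P(bag B | data) = 0.38551, P(bag C | data) = 0.38551.
The predictive probability is P(blue next | data) = (1/3)(0.22897) + (3/5)(0.38551) + (2/3)(0.38551) = 0.56464.

0.5646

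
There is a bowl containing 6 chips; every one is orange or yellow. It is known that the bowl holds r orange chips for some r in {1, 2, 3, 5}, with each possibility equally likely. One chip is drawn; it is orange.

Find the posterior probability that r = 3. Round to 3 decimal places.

For each hypothesis, P(data | H) works out to: P(data | r = 1) = (1/6) = 1/6; P(data | r = 2) = (2/6) = 1/3; P(data | r = 3) = (3/6) = 1/2; P(data | r = 5) = (5/6) = 5/6.
Weighting by the prior gives 1/4 · 1/6 = 1/24, 1/4 · 1/3 = 1/12, 1/4 · 1/2 = 1/8, 1/4 · 5/6 = 5/24; these sum to 11/24.
Hence P(r = 3 | data) = (1/8) / (11/24) = 3/11.

0.273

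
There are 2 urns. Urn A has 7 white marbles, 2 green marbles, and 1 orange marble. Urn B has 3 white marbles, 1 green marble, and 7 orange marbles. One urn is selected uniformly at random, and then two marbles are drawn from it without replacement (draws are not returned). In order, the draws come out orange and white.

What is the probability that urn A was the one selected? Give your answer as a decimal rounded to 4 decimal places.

0.2895

The likelihood of the observed sequence under each hypothesis: P(data | urn A) = (1/10)(7/9) = 7/90; P(data | urn B) = (7/11)(3/10) = 21/110.
Weighting by the prior gives 1/2 · 7/90 = 7/180, 1/2 · 21/110 = 21/220; with total 133/990.
By Bayes' rule, P(urn A | data) = (7/180) / (133/990) = 11/38.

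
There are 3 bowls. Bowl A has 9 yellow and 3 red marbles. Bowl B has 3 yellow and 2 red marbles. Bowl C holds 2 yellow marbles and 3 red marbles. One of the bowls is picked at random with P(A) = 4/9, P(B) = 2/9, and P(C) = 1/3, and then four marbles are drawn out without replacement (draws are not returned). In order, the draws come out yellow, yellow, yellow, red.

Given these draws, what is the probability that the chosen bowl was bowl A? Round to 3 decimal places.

Under each hypothesis, the probability of the observed sequence is: P(data | bowl A) = (9/12)(8/11)(7/10)(3/9) = 7/55; P(data | bowl B) = (3/5)(2/4)(1/3)(2/2) = 1/10; P(data | bowl C) = (2/5)(1/4)(0/3) = 0.
Weighting by the prior gives 4/9 · 7/55 = 28/495, 2/9 · 1/10 = 1/45, 1/3 · 0 = 0; summing to 13/165.
By Bayes' rule, P(bowl A | data) = (28/495) / (13/165) = 28/39.

0.718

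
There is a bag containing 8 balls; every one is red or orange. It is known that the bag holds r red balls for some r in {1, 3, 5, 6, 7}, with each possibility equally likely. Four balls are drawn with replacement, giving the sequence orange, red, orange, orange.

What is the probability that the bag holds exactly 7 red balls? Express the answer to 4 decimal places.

0.0077

For each hypothesis, P(data | H) works out to: P(data | r = 1) = (7/8)(1/8)(7/8)(7/8) = 0.08374; P(data | r = 3) = (5/8)(3/8)(5/8)(5/8) = 0.091553; P(data | r = 5) = (3/8)(5/8)(3/8)(3/8) = 0.032959; P(data | r = 6) = (2/8)(6/8)(2/8)(2/8) = 0.011719; P(data | r = 7) = (1/8)(7/8)(1/8)(1/8) = 0.001709.
The prior-weighted likelihoods are 1/5 · 0.08374 = 0.016748, 1/5 · 0.091553 = 0.018311, 1/5 · 0.032959 = 0.0065918, 1/5 · 0.011719 = 0.0023437, 1/5 · 0.001709 = 0.0003418; with total 0.044336.
Hence P(r = 7 | data) = (0.0003418) / (0.044336) = 0.0077093.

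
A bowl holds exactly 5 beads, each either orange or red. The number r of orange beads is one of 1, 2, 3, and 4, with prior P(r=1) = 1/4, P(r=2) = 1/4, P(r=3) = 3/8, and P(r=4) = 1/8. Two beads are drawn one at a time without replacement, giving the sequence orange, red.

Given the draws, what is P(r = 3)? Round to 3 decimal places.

Compute the likelihood of the observed sequence for each case: P(data | r = 1) = (1/5)(4/4) = 1/5; P(data | r = 2) = (2/5)(3/4) = 3/10; P(data | r = 3) = (3/5)(2/4) = 3/10; P(data | r = 4) = (4/5)(1/4) = 1/5.
Multiplying each by its prior: 1/4 · 1/5 = 1/20, 1/4 · 3/10 = 3/40, 3/8 · 3/10 = 9/80, 1/8 · 1/5 = 1/40; summing to 21/80.
By Bayes' rule, P(r = 3 | data) = (9/80) / (21/80) = 3/7.

0.429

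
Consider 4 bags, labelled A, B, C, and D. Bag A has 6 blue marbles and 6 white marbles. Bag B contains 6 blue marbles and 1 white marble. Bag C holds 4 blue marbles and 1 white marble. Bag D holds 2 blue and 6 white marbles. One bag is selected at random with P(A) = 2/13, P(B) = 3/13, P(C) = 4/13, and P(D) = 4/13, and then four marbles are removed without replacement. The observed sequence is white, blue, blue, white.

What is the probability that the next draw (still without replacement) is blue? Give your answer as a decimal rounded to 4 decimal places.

0.2574

Under each hypothesis, the probability of the observed sequence is: P(data | bag A) = (6/12)(6/11)(5/10)(5/9) = 0.075758; P(data | bag B) = (1/7)(6/6)(5/5)(0/4) = 0; P(data | bag C) = (1/5)(4/4)(3/3)(0/2) = 0; P(data | bag D) = (6/8)(2/7)(1/6)(5/5) = 0.035714.
Multiplying each by its prior: 2/13 · 0.075758 = 0.011655, 3/13 · 0 = 0, 4/13 · 0 = 0, 4/13 · 0.035714 = 0.010989; summing to 0.022644.
Dividing through by the total gives posterior P(bag A | data) = 0.51471, P(bag B | data) = 0, P(bag C | data) = 0, P(bag D | data) = 0.48529.
The predictive probability is P(blue next | data) = (1/2)(0.51471) + (0)(0.48529) = 0.25735.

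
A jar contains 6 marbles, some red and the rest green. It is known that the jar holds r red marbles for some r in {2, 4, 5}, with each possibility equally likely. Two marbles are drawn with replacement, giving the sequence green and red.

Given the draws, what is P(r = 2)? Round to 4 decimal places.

For each hypothesis, P(data | H) works out to: P(data | r = 2) = (4/6)(2/6) = 2/9; P(data | r = 4) = (2/6)(4/6) = 2/9; P(data | r = 5) = (1/6)(5/6) = 5/36.
Weighting by the prior gives 1/3 · 2/9 = 2/27, 1/3 · 2/9 = 2/27, 1/3 · 5/36 = 5/108; summing to 7/36.
Therefore the posterior P(r = 2 | data) = (2/27) / (7/36) = 8/21.

0.3810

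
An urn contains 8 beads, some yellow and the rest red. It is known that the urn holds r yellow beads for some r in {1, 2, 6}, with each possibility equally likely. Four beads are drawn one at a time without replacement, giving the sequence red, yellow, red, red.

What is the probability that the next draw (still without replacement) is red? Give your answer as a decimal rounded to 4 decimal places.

For each hypothesis, P(data | H) works out to: P(data | r = 1) = (7/8)(1/7)(6/6)(5/5) = 1/8; P(data | r = 2) = (6/8)(2/7)(5/6)(4/5) = 1/7; P(data | r = 6) = (2/8)(6/7)(1/6)(0/5) = 0.
Multiplying each by its prior: 1/3 · 1/8 = 1/24, 1/3 · 1/7 = 1/21, 1/3 · 0 = 0; these sum to 5/56.
Dividing through by the total gives posterior P(r = 1 | data) = 7/15, P(r = 2 | data) = 8/15, P(r = 6 | data) = 0.
So P(red next | data) = Σ P(red next | H) P(H | data) = (1)(7/15) + (3/4)(8/15) = 13/15.

0.8667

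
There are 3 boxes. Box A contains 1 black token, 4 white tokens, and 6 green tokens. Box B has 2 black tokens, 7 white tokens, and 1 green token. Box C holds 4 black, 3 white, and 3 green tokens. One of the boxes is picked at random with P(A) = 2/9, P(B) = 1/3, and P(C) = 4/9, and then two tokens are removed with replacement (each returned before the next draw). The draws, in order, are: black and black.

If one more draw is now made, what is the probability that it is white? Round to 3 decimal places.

The likelihood of the observed sequence under each hypothesis: P(data | box A) = (1/11)(1/11) = 0.0082645; P(data | box B) = (2/10)(2/10) = 0.04; P(data | box C) = (4/10)(4/10) = 0.16.
Multiplying each by its prior: 2/9 · 0.0082645 = 0.0018365, 1/3 · 0.04 = 0.013333, 4/9 · 0.16 = 0.071111; summing to 0.086281.
The posterior is then P(box A | data) = 0.021286, P(box B | data) = 0.15453, P(box C | data) = 0.82418.
The predictive probability is P(white next | data) = (4/11)(0.021286) + (7/10)(0.15453) + (3/10)(0.82418) = 0.36317.

0.363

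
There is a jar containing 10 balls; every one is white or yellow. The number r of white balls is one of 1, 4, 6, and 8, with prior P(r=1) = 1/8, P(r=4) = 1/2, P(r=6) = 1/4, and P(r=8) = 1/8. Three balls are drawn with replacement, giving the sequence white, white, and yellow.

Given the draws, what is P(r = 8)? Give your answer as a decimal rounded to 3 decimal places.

0.158

The likelihood of the observed sequence under each hypothesis: P(data | r = 1) = (1/10)(1/10)(9/10) = 0.009; P(data | r = 4) = (4/10)(4/10)(6/10) = 0.096; P(data | r = 6) = (6/10)(6/10)(4/10) = 0.144; P(data | r = 8) = (8/10)(8/10)(2/10) = 0.128.
Weighting by the prior gives 1/8 · 0.009 = 0.001125, 1/2 · 0.096 = 0.048, 1/4 · 0.144 = 0.036, 1/8 · 0.128 = 0.016; summing to 0.10113.
Hence P(r = 8 | data) = (0.016) / (0.10113) = 0.15822.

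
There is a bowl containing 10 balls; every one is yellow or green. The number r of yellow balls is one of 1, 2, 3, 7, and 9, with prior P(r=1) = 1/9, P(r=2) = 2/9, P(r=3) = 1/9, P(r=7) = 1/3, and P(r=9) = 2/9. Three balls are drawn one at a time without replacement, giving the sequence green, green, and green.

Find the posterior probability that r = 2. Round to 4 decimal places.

The likelihood of the observed sequence under each hypothesis: P(data | r = 1) = (9/10)(8/9)(7/8) = 7/10; P(data | r = 2) = (8/10)(7/9)(6/8) = 7/15; P(data | r = 3) = (7/10)(6/9)(5/8) = 7/24; P(data | r = 7) = (3/10)(2/9)(1/8) = 1/120; P(data | r = 9) = (1/10)(0/9) = 0.
Weighting by the prior gives 1/9 · 7/10 = 7/90, 2/9 · 7/15 = 14/135, 1/9 · 7/24 = 7/216, 1/3 · 1/120 = 1/360, 2/9 · 0 = 0; summing to 13/60.
So P(r = 2 | data) = (14/135) / (13/60) = 56/117.

0.4786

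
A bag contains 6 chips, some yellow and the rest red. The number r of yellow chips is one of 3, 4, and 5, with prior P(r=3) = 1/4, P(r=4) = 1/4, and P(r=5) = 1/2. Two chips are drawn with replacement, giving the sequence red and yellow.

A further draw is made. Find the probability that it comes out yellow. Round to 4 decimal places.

Compute the likelihood of the observed sequence for each case: P(data | r = 3) = (3/6)(3/6) = 1/4; P(data | r = 4) = (2/6)(4/6) = 2/9; P(data | r = 5) = (1/6)(5/6) = 5/36.
The prior-weighted likelihoods are 1/4 · 1/4 = 1/16, 1/4 · 2/9 = 1/18, 1/2 · 5/36 = 5/72; these sum to 3/16.
The posterior is then P(r = 3 | data) = 1/3, P(r = 4 | data) = 8/27, P(r = 5 | data) = 10/27.
Averaging over the posterior, P(yellow next | data) = (1/2)(1/3) + (2/3)(8/27) + (5/6)(10/27) = 109/162.

0.6728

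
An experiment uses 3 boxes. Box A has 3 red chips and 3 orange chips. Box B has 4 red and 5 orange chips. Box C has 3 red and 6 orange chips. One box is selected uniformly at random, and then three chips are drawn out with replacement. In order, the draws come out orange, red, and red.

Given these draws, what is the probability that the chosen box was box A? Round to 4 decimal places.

0.4048

Compute the likelihood of the observed sequence for each case: P(data | box A) = (3/6)(3/6)(3/6) = 0.125; P(data | box B) = (5/9)(4/9)(4/9) = 0.10974; P(data | box C) = (6/9)(3/9)(3/9) = 0.074074.
Multiplying each by its prior: 1/3 · 0.125 = 0.041667, 1/3 · 0.10974 = 0.03658, 1/3 · 0.074074 = 0.024691; summing to 0.10294.
Hence P(box A | data) = (0.041667) / (0.10294) = 0.40478.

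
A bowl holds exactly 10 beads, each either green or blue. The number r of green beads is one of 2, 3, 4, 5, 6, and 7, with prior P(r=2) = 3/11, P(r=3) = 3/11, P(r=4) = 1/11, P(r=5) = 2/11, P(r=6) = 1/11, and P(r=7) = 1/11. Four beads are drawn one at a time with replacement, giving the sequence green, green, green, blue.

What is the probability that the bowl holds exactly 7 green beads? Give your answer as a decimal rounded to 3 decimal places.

0.240

Under each hypothesis, the probability of the observed sequence is: P(data | r = 2) = (2/10)(2/10)(2/10)(8/10) = 0.0064; P(data | r = 3) = (3/10)(3/10)(3/10)(7/10) = 0.0189; P(data | r = 4) = (4/10)(4/10)(4/10)(6/10) = 0.0384; P(data | r = 5) = (5/10)(5/10)(5/10)(5/10) = 0.0625; P(data | r = 6) = (6/10)(6/10)(6/10)(4/10) = 0.0864; P(data | r = 7) = (7/10)(7/10)(7/10)(3/10) = 0.1029.
Weighting by the prior gives 3/11 · 0.0064 = 0.0017455, 3/11 · 0.0189 = 0.0051545, 1/11 · 0.0384 = 0.0034909, 2/11 · 0.0625 = 0.011364, 1/11 · 0.0864 = 0.0078545, 1/11 · 0.1029 = 0.0093545; summing to 0.038964.
Therefore the posterior P(r = 7 | data) = (0.0093545) / (0.038964) = 0.24008.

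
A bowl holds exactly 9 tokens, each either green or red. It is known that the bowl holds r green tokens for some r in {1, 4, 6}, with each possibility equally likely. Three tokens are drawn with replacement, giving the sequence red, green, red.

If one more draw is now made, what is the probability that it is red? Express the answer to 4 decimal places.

The likelihood of the observed sequence under each hypothesis: P(data | r = 1) = (8/9)(1/9)(8/9) = 0.087791; P(data | r = 4) = (5/9)(4/9)(5/9) = 0.13717; P(data | r = 6) = (3/9)(6/9)(3/9) = 0.074074.
Multiplying each by its prior: 1/3 · 0.087791 = 0.029264, 1/3 · 0.13717 = 0.045725, 1/3 · 0.074074 = 0.024691; with total 0.09968.
Dividing through by the total gives posterior P(r = 1 | data) = 0.29358, P(r = 4 | data) = 0.45872, P(r = 6 | data) = 0.24771.
The predictive probability is P(red next | data) = (8/9)(0.29358) + (5/9)(0.45872) + (1/3)(0.24771) = 0.59837.

0.5984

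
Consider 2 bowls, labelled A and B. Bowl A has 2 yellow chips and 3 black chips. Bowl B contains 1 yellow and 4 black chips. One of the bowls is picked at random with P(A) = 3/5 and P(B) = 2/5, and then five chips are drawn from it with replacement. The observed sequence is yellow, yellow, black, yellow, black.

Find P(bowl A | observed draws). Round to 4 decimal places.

0.8710

The likelihood of the observed sequence under each hypothesis: P(data | bowl A) = (2/5)(2/5)(3/5)(2/5)(3/5) = 0.02304; P(data | bowl B) = (1/5)(1/5)(4/5)(1/5)(4/5) = 0.00512.
Multiplying each by its prior: 3/5 · 0.02304 = 0.013824, 2/5 · 0.00512 = 0.002048; these sum to 0.015872.
Hence P(bowl A | data) = (0.013824) / (0.015872) = 0.87097.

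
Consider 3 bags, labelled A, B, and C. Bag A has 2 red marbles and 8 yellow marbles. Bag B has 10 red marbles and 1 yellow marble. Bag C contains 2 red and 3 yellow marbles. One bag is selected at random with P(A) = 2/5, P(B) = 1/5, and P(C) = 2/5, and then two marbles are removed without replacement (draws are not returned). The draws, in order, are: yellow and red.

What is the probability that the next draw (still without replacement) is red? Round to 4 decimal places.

0.3205

Under each hypothesis, the probability of the observed sequence is: P(data | bag A) = (8/10)(2/9) = 0.17778; P(data | bag B) = (1/11)(10/10) = 0.090909; P(data | bag C) = (3/5)(2/4) = 0.3.
Weighting by the prior gives 2/5 · 0.17778 = 0.071111, 1/5 · 0.090909 = 0.018182, 2/5 · 0.3 = 0.12; with total 0.20929.
The posterior is then P(bag A | data) = 0.33977, P(bag B | data) = 0.086873, P(bag C | data) = 0.57336.
Averaging over the posterior, P(red next | data) = (1/8)(0.33977) + (1)(0.086873) + (1/3)(0.57336) = 0.32046.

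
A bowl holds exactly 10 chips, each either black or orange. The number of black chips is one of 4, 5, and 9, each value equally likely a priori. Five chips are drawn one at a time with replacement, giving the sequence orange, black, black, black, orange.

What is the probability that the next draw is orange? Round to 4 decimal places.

Under each hypothesis, the probability of the observed sequence is: P(data | r = 4) = (6/10)(4/10)(4/10)(4/10)(6/10) = 0.02304; P(data | r = 5) = (5/10)(5/10)(5/10)(5/10)(5/10) = 0.03125; P(data | r = 9) = (1/10)(9/10)(9/10)(9/10)(1/10) = 0.00729.
The prior-weighted likelihoods are 1/3 · 0.02304 = 0.00768, 1/3 · 0.03125 = 0.010417, 1/3 · 0.00729 = 0.00243; with total 0.020527.
Dividing through by the total gives posterior P(r = 4 | data) = 0.37415, P(r = 5 | data) = 0.50747, P(r = 9 | data) = 0.11838.
So P(orange next | data) = Σ P(orange next | H) P(H | data) = (3/5)(0.37415) + (1/2)(0.50747) + (1/10)(0.11838) = 0.49006.

0.4901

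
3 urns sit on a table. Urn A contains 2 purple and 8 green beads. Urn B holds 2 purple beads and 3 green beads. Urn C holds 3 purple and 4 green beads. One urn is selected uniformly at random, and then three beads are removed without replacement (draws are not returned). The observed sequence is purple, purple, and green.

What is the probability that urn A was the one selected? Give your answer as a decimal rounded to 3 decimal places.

0.094

Under each hypothesis, the probability of the observed sequence is: P(data | urn A) = (2/10)(1/9)(8/8) = 0.022222; P(data | urn B) = (2/5)(1/4)(3/3) = 0.1; P(data | urn C) = (3/7)(2/6)(4/5) = 0.11429.
The prior-weighted likelihoods are 1/3 · 0.022222 = 0.0074074, 1/3 · 0.1 = 0.033333, 1/3 · 0.11429 = 0.038095; with total 0.078836.
Hence P(urn A | data) = (0.0074074) / (0.078836) = 0.09396.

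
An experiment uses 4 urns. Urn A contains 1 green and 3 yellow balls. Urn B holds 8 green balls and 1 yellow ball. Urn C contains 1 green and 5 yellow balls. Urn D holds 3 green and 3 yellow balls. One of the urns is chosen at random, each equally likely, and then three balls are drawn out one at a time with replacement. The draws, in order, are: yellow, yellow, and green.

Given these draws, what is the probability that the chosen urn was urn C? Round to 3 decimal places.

Compute the likelihood of the observed sequence for each case: P(data | urn A) = (3/4)(3/4)(1/4) = 0.14062; P(data | urn B) = (1/9)(1/9)(8/9) = 0.010974; P(data | urn C) = (5/6)(5/6)(1/6) = 0.11574; P(data | urn D) = (3/6)(3/6)(3/6) = 0.125.
Multiplying each by its prior: 1/4 · 0.14062 = 0.035156, 1/4 · 0.010974 = 0.0027435, 1/4 · 0.11574 = 0.028935, 1/4 · 0.125 = 0.03125; these sum to 0.098085.
Hence P(urn C | data) = (0.028935) / (0.098085) = 0.295.

0.295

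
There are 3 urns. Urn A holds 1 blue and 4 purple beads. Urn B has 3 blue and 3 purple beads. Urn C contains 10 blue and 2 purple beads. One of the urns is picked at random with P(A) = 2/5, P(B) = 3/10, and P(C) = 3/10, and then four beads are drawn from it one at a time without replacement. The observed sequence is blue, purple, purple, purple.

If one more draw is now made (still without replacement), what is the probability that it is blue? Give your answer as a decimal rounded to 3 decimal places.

For each hypothesis, P(data | H) works out to: P(data | urn A) = (1/5)(4/4)(3/3)(2/2) = 1/5; P(data | urn B) = (3/6)(3/5)(2/4)(1/3) = 1/20; P(data | urn C) = (10/12)(2/11)(1/10)(0/9) = 0.
Weighting by the prior gives 2/5 · 1/5 = 2/25, 3/10 · 1/20 = 3/200, 3/10 · 0 = 0; summing to 19/200.
Normalising, the posterior is P(urn A | data) = 16/19, P(urn B | data) = 3/19, P(urn C | data) = 0.
Averaging over the posterior, P(blue next | data) = (0)(16/19) + (1)(3/19) = 3/19.

0.158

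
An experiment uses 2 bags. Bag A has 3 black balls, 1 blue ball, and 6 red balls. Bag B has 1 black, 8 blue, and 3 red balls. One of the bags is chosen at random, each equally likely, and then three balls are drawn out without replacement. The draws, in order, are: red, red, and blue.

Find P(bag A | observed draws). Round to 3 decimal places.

0.534

Under each hypothesis, the probability of the observed sequence is: P(data | bag A) = (6/10)(5/9)(1/8) = 0.041667; P(data | bag B) = (3/12)(2/11)(8/10) = 0.036364.
Multiplying each by its prior: 1/2 · 0.041667 = 0.020833, 1/2 · 0.036364 = 0.018182; these sum to 0.039015.
Therefore the posterior P(bag A | data) = (0.020833) / (0.039015) = 0.53398.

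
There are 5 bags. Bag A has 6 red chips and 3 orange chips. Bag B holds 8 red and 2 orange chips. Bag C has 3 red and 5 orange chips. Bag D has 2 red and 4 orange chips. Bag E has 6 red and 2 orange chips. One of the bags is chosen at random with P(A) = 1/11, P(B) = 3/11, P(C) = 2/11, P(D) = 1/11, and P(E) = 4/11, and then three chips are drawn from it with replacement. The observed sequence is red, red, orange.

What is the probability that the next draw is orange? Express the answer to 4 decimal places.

0.3169

For each hypothesis, P(data | H) works out to: P(data | bag A) = (6/9)(6/9)(3/9) = 0.14815; P(data | bag B) = (8/10)(8/10)(2/10) = 0.128; P(data | bag C) = (3/8)(3/8)(5/8) = 0.087891; P(data | bag D) = (2/6)(2/6)(4/6) = 0.074074; P(data | bag E) = (6/8)(6/8)(2/8) = 0.14062.
Weighting by the prior gives 1/11 · 0.14815 = 0.013468, 3/11 · 0.128 = 0.034909, 2/11 · 0.087891 = 0.01598, 1/11 · 0.074074 = 0.006734, 4/11 · 0.14062 = 0.051136; summing to 0.12223.
Normalising, the posterior is P(bag A | data) = 0.11019, P(bag B | data) = 0.28561, P(bag C | data) = 0.13074, P(bag D | data) = 0.055094, P(bag E | data) = 0.41837.
So P(orange next | data) = Σ P(orange next | H) P(H | data) = (1/3)(0.11019) + (1/5)(0.28561) + (5/8)(0.13074) + (2/3)(0.055094) + (1/4)(0.41837) = 0.31689.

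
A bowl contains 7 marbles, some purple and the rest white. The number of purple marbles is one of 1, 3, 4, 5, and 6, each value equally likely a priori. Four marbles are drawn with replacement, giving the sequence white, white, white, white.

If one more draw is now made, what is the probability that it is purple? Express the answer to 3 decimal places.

Compute the likelihood of the observed sequence for each case: P(data | r = 1) = (6/7)(6/7)(6/7)(6/7) = 0.53978; P(data | r = 3) = (4/7)(4/7)(4/7)(4/7) = 0.10662; P(data | r = 4) = (3/7)(3/7)(3/7)(3/7) = 0.033736; P(data | r = 5) = (2/7)(2/7)(2/7)(2/7) = 0.0066639; P(data | r = 6) = (1/7)(1/7)(1/7)(1/7) = 0.00041649.
The prior-weighted likelihoods are 1/5 · 0.53978 = 0.10796, 1/5 · 0.10662 = 0.021324, 1/5 · 0.033736 = 0.0067472, 1/5 · 0.0066639 = 0.0013328, 1/5 · 0.00041649 = 8.3299e-05; summing to 0.13744.
Dividing through by the total gives posterior P(r = 1 | data) = 0.78545, P(r = 3 | data) = 0.15515, P(r = 4 | data) = 0.049091, P(r = 5 | data) = 0.009697, P(r = 6 | data) = 0.00060606.
Averaging over the posterior, P(purple next | data) = (1/7)(0.78545) + (3/7)(0.15515) + (4/7)(0.049091) + (5/7)(0.009697) + (6/7)(0.00060606) = 0.2142.

0.214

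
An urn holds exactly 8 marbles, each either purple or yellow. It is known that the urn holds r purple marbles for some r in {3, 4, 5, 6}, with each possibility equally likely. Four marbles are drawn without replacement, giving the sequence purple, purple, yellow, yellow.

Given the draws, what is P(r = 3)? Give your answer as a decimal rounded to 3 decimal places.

0.270

For each hypothesis, P(data | H) works out to: P(data | r = 3) = (3/8)(2/7)(5/6)(4/5) = 1/14; P(data | r = 4) = (4/8)(3/7)(4/6)(3/5) = 3/35; P(data | r = 5) = (5/8)(4/7)(3/6)(2/5) = 1/14; P(data | r = 6) = (6/8)(5/7)(2/6)(1/5) = 1/28.
Multiplying each by its prior: 1/4 · 1/14 = 1/56, 1/4 · 3/35 = 3/140, 1/4 · 1/14 = 1/56, 1/4 · 1/28 = 1/112; with total 37/560.
By Bayes' rule, P(r = 3 | data) = (1/56) / (37/560) = 10/37.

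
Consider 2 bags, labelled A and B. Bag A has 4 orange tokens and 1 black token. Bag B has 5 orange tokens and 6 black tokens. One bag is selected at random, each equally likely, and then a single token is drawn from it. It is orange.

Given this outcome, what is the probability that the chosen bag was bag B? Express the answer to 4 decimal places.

The likelihood of this draw under each hypothesis: P(data | bag A) = (4/5) = 4/5; P(data | bag B) = (5/11) = 5/11.
The prior-weighted likelihoods are 1/2 · 4/5 = 2/5, 1/2 · 5/11 = 5/22; these sum to 69/110.
Hence P(bag B | data) = (5/22) / (69/110) = 25/69.

0.3623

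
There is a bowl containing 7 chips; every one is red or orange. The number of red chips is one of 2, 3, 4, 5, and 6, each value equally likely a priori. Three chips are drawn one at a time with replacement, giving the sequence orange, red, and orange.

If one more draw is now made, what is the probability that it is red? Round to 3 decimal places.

Under each hypothesis, the probability of the observed sequence is: P(data | r = 2) = (5/7)(2/7)(5/7) = 0.14577; P(data | r = 3) = (4/7)(3/7)(4/7) = 0.13994; P(data | r = 4) = (3/7)(4/7)(3/7) = 0.10496; P(data | r = 5) = (2/7)(5/7)(2/7) = 0.058309; P(data | r = 6) = (1/7)(6/7)(1/7) = 0.017493.
Multiplying each by its prior: 1/5 · 0.14577 = 0.029155, 1/5 · 0.13994 = 0.027988, 1/5 · 0.10496 = 0.020991, 1/5 · 0.058309 = 0.011662, 1/5 · 0.017493 = 0.0034985; these sum to 0.093294.
Dividing through by the total gives posterior P(r = 2 | data) = 0.3125, P(r = 3 | data) = 0.3, P(r = 4 | data) = 0.225, P(r = 5 | data) = 0.125, P(r = 6 | data) = 0.0375.
The predictive probability is P(red next | data) = (2/7)(0.3125) + (3/7)(0.3) + (4/7)(0.225) + (5/7)(0.125) + (6/7)(0.0375) = 0.46786.

0.468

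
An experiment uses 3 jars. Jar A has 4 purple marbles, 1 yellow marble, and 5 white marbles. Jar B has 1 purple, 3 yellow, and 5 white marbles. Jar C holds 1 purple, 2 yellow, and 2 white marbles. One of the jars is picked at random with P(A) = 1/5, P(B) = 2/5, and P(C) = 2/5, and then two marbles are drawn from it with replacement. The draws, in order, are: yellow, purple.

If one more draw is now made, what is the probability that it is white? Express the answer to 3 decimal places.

0.457

Under each hypothesis, the probability of the observed sequence is: P(data | jar A) = (1/10)(4/10) = 1/25; P(data | jar B) = (3/9)(1/9) = 1/27; P(data | jar C) = (2/5)(1/5) = 2/25.
Weighting by the prior gives 1/5 · 1/25 = 1/125, 2/5 · 1/27 = 2/135, 2/5 · 2/25 = 4/125; with total 37/675.
The posterior is then P(jar A | data) = 0.14595, P(jar B | data) = 0.27027, P(jar C | data) = 0.58378.
So P(white next | data) = Σ P(white next | H) P(H | data) = (1/2)(0.14595) + (5/9)(0.27027) + (2/5)(0.58378) = 0.45664.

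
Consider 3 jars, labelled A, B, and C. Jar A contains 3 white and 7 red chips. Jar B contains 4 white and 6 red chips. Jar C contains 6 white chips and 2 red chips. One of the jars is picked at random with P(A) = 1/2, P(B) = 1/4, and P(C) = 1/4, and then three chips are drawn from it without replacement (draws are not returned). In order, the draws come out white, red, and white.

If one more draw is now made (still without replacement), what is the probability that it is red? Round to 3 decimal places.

0.524

The likelihood of the observed sequence under each hypothesis: P(data | jar A) = (3/10)(7/9)(2/8) = 7/120; P(data | jar B) = (4/10)(6/9)(3/8) = 1/10; P(data | jar C) = (6/8)(2/7)(5/6) = 5/28.
Weighting by the prior gives 1/2 · 7/120 = 7/240, 1/4 · 1/10 = 1/40, 1/4 · 5/28 = 5/112; summing to 83/840.
Normalising, the posterior is P(jar A | data) = 49/166, P(jar B | data) = 21/83, P(jar C | data) = 75/166.
Averaging over the posterior, P(red next | data) = (6/7)(49/166) + (5/7)(21/83) + (1/5)(75/166) = 87/166.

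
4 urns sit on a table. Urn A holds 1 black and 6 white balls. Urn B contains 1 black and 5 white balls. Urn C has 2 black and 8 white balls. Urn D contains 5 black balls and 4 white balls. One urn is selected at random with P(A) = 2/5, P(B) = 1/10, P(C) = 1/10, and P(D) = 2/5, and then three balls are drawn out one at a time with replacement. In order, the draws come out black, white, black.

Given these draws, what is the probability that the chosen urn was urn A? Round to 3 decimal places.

0.104

Compute the likelihood of the observed sequence for each case: P(data | urn A) = (1/7)(6/7)(1/7) = 0.017493; P(data | urn B) = (1/6)(5/6)(1/6) = 0.023148; P(data | urn C) = (2/10)(8/10)(2/10) = 0.032; P(data | urn D) = (5/9)(4/9)(5/9) = 0.13717.
Multiplying each by its prior: 2/5 · 0.017493 = 0.0069971, 1/10 · 0.023148 = 0.0023148, 1/10 · 0.032 = 0.0032, 2/5 · 0.13717 = 0.05487; summing to 0.067382.
By Bayes' rule, P(urn A | data) = (0.0069971) / (0.067382) = 0.10384.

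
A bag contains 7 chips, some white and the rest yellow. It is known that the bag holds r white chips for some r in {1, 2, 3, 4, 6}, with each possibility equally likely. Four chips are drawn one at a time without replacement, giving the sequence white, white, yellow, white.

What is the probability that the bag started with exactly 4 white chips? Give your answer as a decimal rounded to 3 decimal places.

0.333

For each hypothesis, P(data | H) works out to: P(data | r = 1) = (1/7)(0/6) = 0; P(data | r = 2) = (2/7)(1/6)(5/5)(0/4) = 0; P(data | r = 3) = (3/7)(2/6)(4/5)(1/4) = 1/35; P(data | r = 4) = (4/7)(3/6)(3/5)(2/4) = 3/35; P(data | r = 6) = (6/7)(5/6)(1/5)(4/4) = 1/7.
The prior-weighted likelihoods are 1/5 · 0 = 0, 1/5 · 0 = 0, 1/5 · 1/35 = 1/175, 1/5 · 3/35 = 3/175, 1/5 · 1/7 = 1/35; summing to 9/175.
So P(r = 4 | data) = (3/175) / (9/175) = 1/3.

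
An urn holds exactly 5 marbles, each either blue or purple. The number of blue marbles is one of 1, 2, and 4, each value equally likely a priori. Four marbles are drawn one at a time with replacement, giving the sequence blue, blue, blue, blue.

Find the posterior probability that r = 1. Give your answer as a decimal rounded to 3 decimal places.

0.004

The likelihood of the observed sequence under each hypothesis: P(data | r = 1) = (1/5)(1/5)(1/5)(1/5) = 0.0016; P(data | r = 2) = (2/5)(2/5)(2/5)(2/5) = 0.0256; P(data | r = 4) = (4/5)(4/5)(4/5)(4/5) = 0.4096.
The prior-weighted likelihoods are 1/3 · 0.0016 = 0.00053333, 1/3 · 0.0256 = 0.0085333, 1/3 · 0.4096 = 0.13653; these sum to 0.1456.
Therefore the posterior P(r = 1 | data) = (0.00053333) / (0.1456) = 0.003663.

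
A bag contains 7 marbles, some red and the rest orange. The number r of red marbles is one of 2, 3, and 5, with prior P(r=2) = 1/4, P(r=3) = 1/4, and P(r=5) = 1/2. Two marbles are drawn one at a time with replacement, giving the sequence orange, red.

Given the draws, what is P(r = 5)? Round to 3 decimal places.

Compute the likelihood of the observed sequence for each case: P(data | r = 2) = (5/7)(2/7) = 10/49; P(data | r = 3) = (4/7)(3/7) = 12/49; P(data | r = 5) = (2/7)(5/7) = 10/49.
Multiplying each by its prior: 1/4 · 10/49 = 5/98, 1/4 · 12/49 = 3/49, 1/2 · 10/49 = 5/49; summing to 3/14.
Hence P(r = 5 | data) = (5/49) / (3/14) = 10/21.

0.476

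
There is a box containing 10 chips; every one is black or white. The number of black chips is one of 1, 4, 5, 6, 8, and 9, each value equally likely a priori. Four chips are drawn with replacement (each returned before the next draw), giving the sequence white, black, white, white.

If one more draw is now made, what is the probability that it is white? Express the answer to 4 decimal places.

0.6184

For each hypothesis, P(data | H) works out to: P(data | r = 1) = (9/10)(1/10)(9/10)(9/10) = 0.0729; P(data | r = 4) = (6/10)(4/10)(6/10)(6/10) = 0.0864; P(data | r = 5) = (5/10)(5/10)(5/10)(5/10) = 0.0625; P(data | r = 6) = (4/10)(6/10)(4/10)(4/10) = 0.0384; P(data | r = 8) = (2/10)(8/10)(2/10)(2/10) = 0.0064; P(data | r = 9) = (1/10)(9/10)(1/10)(1/10) = 0.0009.
Multiplying each by its prior: 1/6 · 0.0729 = 0.01215, 1/6 · 0.0864 = 0.0144, 1/6 · 0.0625 = 0.010417, 1/6 · 0.0384 = 0.0064, 1/6 · 0.0064 = 0.0010667, 1/6 · 0.0009 = 0.00015; these sum to 0.044583.
Normalising, the posterior is P(r = 1 | data) = 0.27252, P(r = 4 | data) = 0.32299, P(r = 5 | data) = 0.23364, P(r = 6 | data) = 0.14355, P(r = 8 | data) = 0.023925, P(r = 9 | data) = 0.0033645.
The predictive probability is P(white next | data) = (9/10)(0.27252) + (3/5)(0.32299) + (1/2)(0.23364) + (2/5)(0.14355) + (1/5)(0.023925) + (1/10)(0.0033645) = 0.61843.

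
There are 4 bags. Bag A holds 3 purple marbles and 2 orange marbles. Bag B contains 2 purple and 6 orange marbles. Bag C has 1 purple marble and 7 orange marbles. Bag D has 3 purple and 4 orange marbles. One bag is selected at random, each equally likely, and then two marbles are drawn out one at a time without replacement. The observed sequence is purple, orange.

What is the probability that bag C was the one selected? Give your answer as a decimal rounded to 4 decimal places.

Compute the likelihood of the observed sequence for each case: P(data | bag A) = (3/5)(2/4) = 3/10; P(data | bag B) = (2/8)(6/7) = 3/14; P(data | bag C) = (1/8)(7/7) = 1/8; P(data | bag D) = (3/7)(4/6) = 2/7.
The prior-weighted likelihoods are 1/4 · 3/10 = 3/40, 1/4 · 3/14 = 3/56, 1/4 · 1/8 = 1/32, 1/4 · 2/7 = 1/14; these sum to 37/160.
Therefore the posterior P(bag C | data) = (1/32) / (37/160) = 5/37.

0.1351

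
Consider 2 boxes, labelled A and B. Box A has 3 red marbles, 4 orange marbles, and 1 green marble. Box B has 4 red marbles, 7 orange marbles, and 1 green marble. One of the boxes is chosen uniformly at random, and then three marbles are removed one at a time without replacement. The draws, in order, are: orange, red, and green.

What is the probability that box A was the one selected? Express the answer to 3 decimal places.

0.627

Compute the likelihood of the observed sequence for each case: P(data | box A) = (4/8)(3/7)(1/6) = 0.035714; P(data | box B) = (7/12)(4/11)(1/10) = 0.021212.
Multiplying each by its prior: 1/2 · 0.035714 = 0.017857, 1/2 · 0.021212 = 0.010606; summing to 0.028463.
Therefore the posterior P(box A | data) = (0.017857) / (0.028463) = 0.62738.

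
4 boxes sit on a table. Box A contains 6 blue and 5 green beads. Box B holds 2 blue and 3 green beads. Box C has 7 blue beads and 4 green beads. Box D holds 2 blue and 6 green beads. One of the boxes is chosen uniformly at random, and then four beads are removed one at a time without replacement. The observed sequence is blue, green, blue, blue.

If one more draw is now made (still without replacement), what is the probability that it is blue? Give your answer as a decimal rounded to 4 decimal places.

For each hypothesis, P(data | H) works out to: P(data | box A) = (6/11)(5/10)(5/9)(4/8) = 5/66; P(data | box B) = (2/5)(3/4)(1/3)(0/2) = 0; P(data | box C) = (7/11)(4/10)(6/9)(5/8) = 7/66; P(data | box D) = (2/8)(6/7)(1/6)(0/5) = 0.
The prior-weighted likelihoods are 1/4 · 5/66 = 5/264, 1/4 · 0 = 0, 1/4 · 7/66 = 7/264, 1/4 · 0 = 0; with total 1/22.
Normalising, the posterior is P(box A | data) = 5/12, P(box B | data) = 0, P(box C | data) = 7/12, P(box D | data) = 0.
The predictive probability is P(blue next | data) = (3/7)(5/12) + (4/7)(7/12) = 43/84.

0.5119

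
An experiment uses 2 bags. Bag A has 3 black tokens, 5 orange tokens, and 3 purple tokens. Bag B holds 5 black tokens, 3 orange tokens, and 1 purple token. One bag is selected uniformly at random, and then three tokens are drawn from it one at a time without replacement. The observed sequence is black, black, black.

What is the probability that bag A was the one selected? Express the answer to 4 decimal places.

0.0484

For each hypothesis, P(data | H) works out to: P(data | bag A) = (3/11)(2/10)(1/9) = 0.0060606; P(data | bag B) = (5/9)(4/8)(3/7) = 0.11905.
The prior-weighted likelihoods are 1/2 · 0.0060606 = 0.0030303, 1/2 · 0.11905 = 0.059524; these sum to 0.062554.
Therefore the posterior P(bag A | data) = (0.0030303) / (0.062554) = 0.048443.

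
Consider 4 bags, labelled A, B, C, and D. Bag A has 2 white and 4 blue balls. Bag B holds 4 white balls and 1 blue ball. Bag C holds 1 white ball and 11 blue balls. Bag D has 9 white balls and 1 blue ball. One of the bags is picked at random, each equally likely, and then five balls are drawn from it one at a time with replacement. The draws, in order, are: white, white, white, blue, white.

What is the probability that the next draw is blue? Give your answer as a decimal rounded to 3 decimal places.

Compute the likelihood of the observed sequence for each case: P(data | bag A) = (2/6)(2/6)(2/6)(4/6)(2/6) = 0.0082305; P(data | bag B) = (4/5)(4/5)(4/5)(1/5)(4/5) = 0.08192; P(data | bag C) = (1/12)(1/12)(1/12)(11/12)(1/12) = 4.4207e-05; P(data | bag D) = (9/10)(9/10)(9/10)(1/10)(9/10) = 0.06561.
Weighting by the prior gives 1/4 · 0.0082305 = 0.0020576, 1/4 · 0.08192 = 0.02048, 1/4 · 4.4207e-05 = 1.1052e-05, 1/4 · 0.06561 = 0.016403; with total 0.038951.
The posterior is then P(bag A | data) = 0.052825, P(bag B | data) = 0.52579, P(bag C | data) = 0.00028373, P(bag D | data) = 0.4211.
So P(blue next | data) = Σ P(blue next | H) P(H | data) = (2/3)(0.052825) + (1/5)(0.52579) + (11/12)(0.00028373) + (1/10)(0.4211) = 0.18274.

0.183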